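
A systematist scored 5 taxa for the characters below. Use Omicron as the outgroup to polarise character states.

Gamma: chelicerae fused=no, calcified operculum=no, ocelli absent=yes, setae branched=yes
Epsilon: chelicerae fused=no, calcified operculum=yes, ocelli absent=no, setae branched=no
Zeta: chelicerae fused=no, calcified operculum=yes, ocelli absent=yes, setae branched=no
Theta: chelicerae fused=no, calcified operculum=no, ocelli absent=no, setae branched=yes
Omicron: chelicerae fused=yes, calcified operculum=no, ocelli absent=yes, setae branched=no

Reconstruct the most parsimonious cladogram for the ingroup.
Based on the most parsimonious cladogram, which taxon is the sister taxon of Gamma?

Theta

Character polarity is set by the outgroup: the derived state is whichever differs from the outgroup's state, so for chelicerae fused, ocelli absent the derived state is 'no', and for the remaining characters it is 'yes'.
All ingroup taxa share the derived state 'no' for chelicerae fused; it defines the ingroup but does not resolve relationships within it.
calcified operculum: derived state 'yes' in Epsilon and Zeta only — synapomorphy for {Epsilon, Zeta}.
ocelli absent (state 'no') occurs in Epsilon and Theta but conflicts with the nesting implied by the other characters — most parsimoniously interpreted as homoplasy.
Only Gamma and Theta show the derived state 'yes' for setae branched, supporting them as a clade.
Most parsimonious ingroup topology: ((Gamma,Theta),(Epsilon,Zeta)).
Gamma and Theta form a cherry on this tree, so they are sister taxa.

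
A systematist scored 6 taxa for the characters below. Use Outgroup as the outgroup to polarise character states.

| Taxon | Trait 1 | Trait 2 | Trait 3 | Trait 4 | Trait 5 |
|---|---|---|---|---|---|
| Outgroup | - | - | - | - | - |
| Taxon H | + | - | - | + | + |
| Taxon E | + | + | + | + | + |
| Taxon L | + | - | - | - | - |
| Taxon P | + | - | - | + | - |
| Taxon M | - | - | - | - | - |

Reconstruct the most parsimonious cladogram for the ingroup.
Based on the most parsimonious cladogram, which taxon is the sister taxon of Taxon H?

Taxon E

The outgroup has state '-' for every character, so '+' is the derived state throughout.
Trait 1: derived state '+' in Taxon E, Taxon H, Taxon L, and Taxon P only — synapomorphy for {Taxon E, Taxon H, Taxon L, Taxon P}.
Trait 2: derived state '+' in Taxon E only — an autapomorphy, so it tells us nothing about relationships among taxa.
Trait 3 (derived state '+') is unique to Taxon E (autapomorphy; uninformative for grouping).
Only Taxon E, Taxon H, and Taxon P show the derived state '+' for Trait 4, supporting them as a clade.
Trait 5: derived state '+' in Taxon E and Taxon H only — synapomorphy for {Taxon E, Taxon H}.
Most parsimonious ingroup topology: (Taxon M,(((Taxon H,Taxon E),Taxon P),Taxon L)).
Taxon H and Taxon E form a cherry on this tree, so they are sister taxa.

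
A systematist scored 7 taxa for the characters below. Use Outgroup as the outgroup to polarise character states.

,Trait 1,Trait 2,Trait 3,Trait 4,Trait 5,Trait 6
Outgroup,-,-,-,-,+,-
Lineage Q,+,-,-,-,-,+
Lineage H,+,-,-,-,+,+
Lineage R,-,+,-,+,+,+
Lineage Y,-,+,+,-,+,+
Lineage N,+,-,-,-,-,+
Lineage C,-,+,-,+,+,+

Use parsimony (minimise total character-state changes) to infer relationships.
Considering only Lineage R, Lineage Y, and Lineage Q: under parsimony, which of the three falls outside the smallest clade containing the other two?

Character polarity is set by the outgroup: the derived state is whichever differs from the outgroup's state, so for Trait 5 the derived state is '-', and for the remaining characters it is '+'.
Trait 1: derived state '+' in Lineage H, Lineage N, and Lineage Q only — synapomorphy for {Lineage H, Lineage N, Lineage Q}.
Trait 2 (derived state '+') is shared by Lineage C, Lineage R, and Lineage Y — a synapomorphy uniting that clade.
Trait 3 (derived state '+') is unique to Lineage Y (autapomorphy; uninformative for grouping).
Only Lineage C and Lineage R show the derived state '+' for Trait 4, supporting them as a clade.
Only Lineage N and Lineage Q show the derived state '-' for Trait 5, supporting them as a clade.
Trait 6 (derived state '+') is shared by all ingroup taxa — unites the whole ingroup.
Most parsimonious ingroup topology: (((Lineage Q,Lineage N),Lineage H),((Lineage R,Lineage C),Lineage Y)).
Lineage Y and Lineage R share a more recent common ancestor with each other than either does with Lineage Q, so Lineage Q is the least closely related of the three.

Lineage Q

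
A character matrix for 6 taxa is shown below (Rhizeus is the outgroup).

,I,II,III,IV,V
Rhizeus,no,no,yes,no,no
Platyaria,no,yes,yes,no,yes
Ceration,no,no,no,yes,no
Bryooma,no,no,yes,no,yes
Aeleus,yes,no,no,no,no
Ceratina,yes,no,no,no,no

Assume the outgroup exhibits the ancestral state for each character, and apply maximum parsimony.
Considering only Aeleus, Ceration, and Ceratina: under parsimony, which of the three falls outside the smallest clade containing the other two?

Ceration

Character polarity is set by the outgroup: the derived state is whichever differs from the outgroup's state, so for III the derived state is 'no', and for the remaining characters it is 'yes'.
I (derived state 'yes') is shared by Aeleus and Ceratina — a synapomorphy uniting that clade.
II (derived state 'yes') is unique to Platyaria (autapomorphy; uninformative for grouping).
III (derived state 'no') is shared by Aeleus, Ceratina, and Ceration — a synapomorphy uniting that clade.
IV (derived state 'yes') is unique to Ceration (autapomorphy; uninformative for grouping).
V (derived state 'yes') is shared by Bryooma and Platyaria — a synapomorphy uniting that clade.
Most parsimonious ingroup topology: ((Platyaria,Bryooma),(Ceration,(Aeleus,Ceratina))).
Aeleus and Ceratina share a more recent common ancestor with each other than either does with Ceration, so Ceration is the least closely related of the three.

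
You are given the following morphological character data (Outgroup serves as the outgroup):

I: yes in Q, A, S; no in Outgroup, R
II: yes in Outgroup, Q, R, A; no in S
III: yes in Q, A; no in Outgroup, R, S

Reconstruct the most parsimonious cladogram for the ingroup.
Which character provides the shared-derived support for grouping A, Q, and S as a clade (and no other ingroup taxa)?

Character polarity is set by the outgroup: the derived state is whichever differs from the outgroup's state, so for II the derived state is 'no', and for the remaining characters it is 'yes'.
Only A, Q, and S show the derived state 'yes' for I, supporting them as a clade.
II: derived state 'no' in S only — an autapomorphy, so it tells us nothing about relationships among taxa.
III: derived state 'yes' in A and Q only — synapomorphy for {A, Q}.
Most parsimonious ingroup topology: (((Q,A),S),R).
The clade {A, Q, S} is supported by I: its derived state 'yes' occurs in exactly those taxa and in no other taxon (including the outgroup).

I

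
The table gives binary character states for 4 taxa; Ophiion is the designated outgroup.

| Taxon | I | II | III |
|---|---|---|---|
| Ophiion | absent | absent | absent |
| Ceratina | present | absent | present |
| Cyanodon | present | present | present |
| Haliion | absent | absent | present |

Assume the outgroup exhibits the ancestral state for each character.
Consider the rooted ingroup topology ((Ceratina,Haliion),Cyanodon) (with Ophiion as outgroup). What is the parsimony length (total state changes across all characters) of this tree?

Map each character onto ((Ceratina,Haliion),Cyanodon) (rooted by Ophiion) and count the minimum state changes it requires (Fitch parsimony):
I: 2; II: 1; III: 1.
Total tree length = 4.

4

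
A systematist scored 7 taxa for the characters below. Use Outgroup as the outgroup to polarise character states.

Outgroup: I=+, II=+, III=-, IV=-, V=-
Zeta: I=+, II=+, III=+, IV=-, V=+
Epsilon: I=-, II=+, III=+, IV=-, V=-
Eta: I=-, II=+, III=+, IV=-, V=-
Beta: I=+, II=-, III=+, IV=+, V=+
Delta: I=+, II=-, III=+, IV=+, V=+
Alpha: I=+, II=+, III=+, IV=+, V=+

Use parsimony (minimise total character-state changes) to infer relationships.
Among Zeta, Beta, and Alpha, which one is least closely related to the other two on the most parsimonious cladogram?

Zeta

Character polarity is set by the outgroup: the derived state is whichever differs from the outgroup's state, so for I, II the derived state is '-', and for the remaining characters it is '+'.
Only Epsilon and Eta show the derived state '-' for I, supporting them as a clade.
II (derived state '-') is shared by Beta and Delta — a synapomorphy uniting that clade.
III (derived state '+') is shared by all ingroup taxa — unites the whole ingroup.
Only Alpha, Beta, and Delta show the derived state '+' for IV, supporting them as a clade.
V (derived state '+') is shared by Alpha, Beta, Delta, and Zeta — a synapomorphy uniting that clade.
Most parsimonious ingroup topology: ((Zeta,((Beta,Delta),Alpha)),(Epsilon,Eta)).
Alpha and Beta share a more recent common ancestor with each other than either does with Zeta, so Zeta is the least closely related of the three.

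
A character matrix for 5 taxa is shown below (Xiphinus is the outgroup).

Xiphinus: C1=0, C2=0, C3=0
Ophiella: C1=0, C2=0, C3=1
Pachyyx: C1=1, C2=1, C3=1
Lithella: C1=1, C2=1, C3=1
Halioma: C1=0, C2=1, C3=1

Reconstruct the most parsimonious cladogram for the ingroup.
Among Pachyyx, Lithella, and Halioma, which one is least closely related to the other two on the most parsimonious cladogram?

Halioma

The outgroup has state '0' for every character, so '1' is the derived state throughout.
Only Lithella and Pachyyx show the derived state '1' for C1, supporting them as a clade.
C2: derived state '1' in Halioma, Lithella, and Pachyyx only — synapomorphy for {Halioma, Lithella, Pachyyx}.
C3 (derived state '1') is shared by all ingroup taxa — unites the whole ingroup.
Most parsimonious ingroup topology: (Ophiella,((Pachyyx,Lithella),Halioma)).
Pachyyx and Lithella share a more recent common ancestor with each other than either does with Halioma, so Halioma is the least closely related of the three.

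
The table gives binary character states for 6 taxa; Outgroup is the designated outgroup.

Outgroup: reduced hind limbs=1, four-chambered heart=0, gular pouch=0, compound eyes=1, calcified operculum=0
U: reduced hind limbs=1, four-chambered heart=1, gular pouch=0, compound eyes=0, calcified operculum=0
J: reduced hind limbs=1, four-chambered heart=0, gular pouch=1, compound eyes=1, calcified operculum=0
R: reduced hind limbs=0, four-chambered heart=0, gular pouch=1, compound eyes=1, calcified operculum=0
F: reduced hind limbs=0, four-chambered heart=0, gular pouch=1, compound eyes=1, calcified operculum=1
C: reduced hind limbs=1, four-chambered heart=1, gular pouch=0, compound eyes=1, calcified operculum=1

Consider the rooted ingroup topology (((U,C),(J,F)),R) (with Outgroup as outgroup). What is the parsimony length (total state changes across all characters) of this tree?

8

Map each character onto (((U,C),(J,F)),R) (rooted by Outgroup) and count the minimum state changes it requires (Fitch parsimony):
reduced hind limbs: 2; four-chambered heart: 1; gular pouch: 2; compound eyes: 1; calcified operculum: 2.
Total tree length = 8.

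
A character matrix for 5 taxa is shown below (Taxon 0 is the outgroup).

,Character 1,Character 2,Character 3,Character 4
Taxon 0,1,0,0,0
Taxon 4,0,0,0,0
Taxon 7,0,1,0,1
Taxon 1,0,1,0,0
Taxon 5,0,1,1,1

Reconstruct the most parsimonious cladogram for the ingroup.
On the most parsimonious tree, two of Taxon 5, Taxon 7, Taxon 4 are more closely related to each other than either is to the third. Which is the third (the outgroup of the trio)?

Taxon 4

Character polarity is set by the outgroup: the derived state is whichever differs from the outgroup's state, so for Character 1 the derived state is '0', and for the remaining characters it is '1'.
All ingroup taxa share the derived state '0' for Character 1; it defines the ingroup but does not resolve relationships within it.
Character 2 (derived state '1') is shared by Taxon 1, Taxon 5, and Taxon 7 — a synapomorphy uniting that clade.
Character 3: derived state '1' in Taxon 5 only — an autapomorphy, so it tells us nothing about relationships among taxa.
Character 4 (derived state '1') is shared by Taxon 5 and Taxon 7 — a synapomorphy uniting that clade.
Most parsimonious ingroup topology: (Taxon 4,((Taxon 7,Taxon 5),Taxon 1)).
Taxon 5 and Taxon 7 share a more recent common ancestor with each other than either does with Taxon 4, so Taxon 4 is the least closely related of the three.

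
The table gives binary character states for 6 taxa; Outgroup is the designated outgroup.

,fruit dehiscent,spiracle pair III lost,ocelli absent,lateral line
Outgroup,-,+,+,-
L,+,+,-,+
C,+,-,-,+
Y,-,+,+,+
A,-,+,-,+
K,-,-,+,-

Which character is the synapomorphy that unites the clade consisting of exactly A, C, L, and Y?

lateral line

Character polarity is set by the outgroup: the derived state is whichever differs from the outgroup's state, so for spiracle pair III lost, ocelli absent the derived state is '-', and for the remaining characters it is '+'.
Only C and L show the derived state '+' for fruit dehiscent, supporting them as a clade.
spiracle pair III lost groups C and K, which is incompatible with the clades supported by the remaining characters; treating it as convergent (homoplasy) costs fewer steps than any alternative tree.
ocelli absent: derived state '-' in A, C, and L only — synapomorphy for {A, C, L}.
lateral line (derived state '+') is shared by A, C, L, and Y — a synapomorphy uniting that clade.
Most parsimonious ingroup topology: ((((L,C),A),Y),K).
The clade {A, C, L, Y} is supported by lateral line: its derived state '+' occurs in exactly those taxa and in no other taxon (including the outgroup).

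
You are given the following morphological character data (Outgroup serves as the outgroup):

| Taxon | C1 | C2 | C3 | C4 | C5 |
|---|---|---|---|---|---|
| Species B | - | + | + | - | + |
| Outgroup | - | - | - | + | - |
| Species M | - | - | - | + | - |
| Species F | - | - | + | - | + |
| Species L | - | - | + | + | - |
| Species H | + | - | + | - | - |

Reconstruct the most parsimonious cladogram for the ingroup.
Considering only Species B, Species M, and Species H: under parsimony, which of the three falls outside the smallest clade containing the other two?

Species M

Character polarity is set by the outgroup: the derived state is whichever differs from the outgroup's state, so for C4 the derived state is '-', and for the remaining characters it is '+'.
C1 (derived state '+') is unique to Species H (autapomorphy; uninformative for grouping).
C2: derived state '+' in Species B only — an autapomorphy, so it tells us nothing about relationships among taxa.
Only Species B, Species F, Species H, and Species L show the derived state '+' for C3, supporting them as a clade.
C4 (derived state '-') is shared by Species B, Species F, and Species H — a synapomorphy uniting that clade.
C5: derived state '+' in Species B and Species F only — synapomorphy for {Species B, Species F}.
Most parsimonious ingroup topology: ((((Species F,Species B),Species H),Species L),Species M).
Species H and Species B share a more recent common ancestor with each other than either does with Species M, so Species M is the least closely related of the three.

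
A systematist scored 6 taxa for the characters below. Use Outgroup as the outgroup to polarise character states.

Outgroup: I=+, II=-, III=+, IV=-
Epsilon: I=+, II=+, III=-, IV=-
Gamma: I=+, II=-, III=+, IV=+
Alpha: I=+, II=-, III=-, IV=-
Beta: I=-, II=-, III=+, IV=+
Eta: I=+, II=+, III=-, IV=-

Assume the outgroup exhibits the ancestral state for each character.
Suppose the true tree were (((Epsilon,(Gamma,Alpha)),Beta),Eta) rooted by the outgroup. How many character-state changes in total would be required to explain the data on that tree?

Map each character onto (((Epsilon,(Gamma,Alpha)),Beta),Eta) (rooted by Outgroup) and count the minimum state changes it requires (Fitch parsimony):
I: 1; II: 2; III: 3; IV: 2.
Total tree length = 8.

8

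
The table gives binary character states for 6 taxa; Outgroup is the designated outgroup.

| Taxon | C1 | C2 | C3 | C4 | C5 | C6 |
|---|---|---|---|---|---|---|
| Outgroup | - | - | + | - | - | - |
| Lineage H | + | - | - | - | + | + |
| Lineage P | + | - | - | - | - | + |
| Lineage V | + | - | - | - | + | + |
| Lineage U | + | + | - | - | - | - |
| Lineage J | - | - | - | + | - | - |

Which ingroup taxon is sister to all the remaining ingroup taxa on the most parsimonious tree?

Lineage J

Character polarity is set by the outgroup: the derived state is whichever differs from the outgroup's state, so for C3 the derived state is '-', and for the remaining characters it is '+'.
Only Lineage H, Lineage P, Lineage U, and Lineage V show the derived state '+' for C1, supporting them as a clade.
C2: derived state '+' in Lineage U only — an autapomorphy, so it tells us nothing about relationships among taxa.
All ingroup taxa share the derived state '-' for C3; it defines the ingroup but does not resolve relationships within it.
C4 (derived state '+') is unique to Lineage J (autapomorphy; uninformative for grouping).
Only Lineage H and Lineage V show the derived state '+' for C5, supporting them as a clade.
C6 (derived state '+') is shared by Lineage H, Lineage P, and Lineage V — a synapomorphy uniting that clade.
Most parsimonious ingroup topology: ((Lineage U,((Lineage V,Lineage H),Lineage P)),Lineage J).
Lineage J is sister to the clade containing all other ingroup taxa, so it is the earliest-diverging (most basal) ingroup lineage.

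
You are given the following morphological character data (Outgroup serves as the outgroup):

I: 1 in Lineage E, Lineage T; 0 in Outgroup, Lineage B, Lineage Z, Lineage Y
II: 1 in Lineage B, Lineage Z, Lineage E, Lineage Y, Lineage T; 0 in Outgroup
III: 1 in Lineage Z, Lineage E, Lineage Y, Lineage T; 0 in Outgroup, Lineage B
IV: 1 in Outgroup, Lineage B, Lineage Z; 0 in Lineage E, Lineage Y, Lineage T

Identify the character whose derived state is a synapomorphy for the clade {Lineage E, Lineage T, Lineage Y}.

Character polarity is set by the outgroup: the derived state is whichever differs from the outgroup's state, so for IV the derived state is '0', and for the remaining characters it is '1'.
I: derived state '1' in Lineage E and Lineage T only — synapomorphy for {Lineage E, Lineage T}.
All ingroup taxa share the derived state '1' for II; it defines the ingroup but does not resolve relationships within it.
III: derived state '1' in Lineage E, Lineage T, Lineage Y, and Lineage Z only — synapomorphy for {Lineage E, Lineage T, Lineage Y, Lineage Z}.
IV: derived state '0' in Lineage E, Lineage T, and Lineage Y only — synapomorphy for {Lineage E, Lineage T, Lineage Y}.
Most parsimonious ingroup topology: (Lineage B,(Lineage Z,((Lineage E,Lineage T),Lineage Y))).
The clade {Lineage E, Lineage T, Lineage Y} is supported by IV: its derived state '0' occurs in exactly those taxa and in no other taxon (including the outgroup).

IV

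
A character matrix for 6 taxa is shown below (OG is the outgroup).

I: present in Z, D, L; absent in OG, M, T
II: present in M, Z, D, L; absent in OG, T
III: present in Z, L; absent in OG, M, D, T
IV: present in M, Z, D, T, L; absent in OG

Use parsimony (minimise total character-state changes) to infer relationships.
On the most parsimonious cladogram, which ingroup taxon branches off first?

T

The outgroup has state 'absent' for every character, so 'present' is the derived state throughout.
Only D, L, and Z show the derived state 'present' for I, supporting them as a clade.
II (derived state 'present') is shared by D, L, M, and Z — a synapomorphy uniting that clade.
III (derived state 'present') is shared by L and Z — a synapomorphy uniting that clade.
All ingroup taxa share the derived state 'present' for IV; it defines the ingroup but does not resolve relationships within it.
Most parsimonious ingroup topology: ((M,((Z,L),D)),T).
T is sister to the clade containing all other ingroup taxa, so it is the earliest-diverging (most basal) ingroup lineage.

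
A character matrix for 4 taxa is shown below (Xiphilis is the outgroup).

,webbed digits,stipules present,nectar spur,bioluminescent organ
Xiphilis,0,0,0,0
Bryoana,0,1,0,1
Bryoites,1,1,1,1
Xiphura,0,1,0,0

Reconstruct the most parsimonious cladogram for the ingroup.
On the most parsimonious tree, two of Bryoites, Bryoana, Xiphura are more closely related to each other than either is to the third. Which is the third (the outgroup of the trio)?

Xiphura

The outgroup has state '0' for every character, so '1' is the derived state throughout.
webbed digits: derived state '1' in Bryoites only — an autapomorphy, so it tells us nothing about relationships among taxa.
stipules present (derived state '1') is shared by all ingroup taxa — unites the whole ingroup.
nectar spur: derived state '1' in Bryoites only — an autapomorphy, so it tells us nothing about relationships among taxa.
bioluminescent organ (derived state '1') is shared by Bryoana and Bryoites — a synapomorphy uniting that clade.
Most parsimonious ingroup topology: ((Bryoana,Bryoites),Xiphura).
Bryoites and Bryoana share a more recent common ancestor with each other than either does with Xiphura, so Xiphura is the least closely related of the three.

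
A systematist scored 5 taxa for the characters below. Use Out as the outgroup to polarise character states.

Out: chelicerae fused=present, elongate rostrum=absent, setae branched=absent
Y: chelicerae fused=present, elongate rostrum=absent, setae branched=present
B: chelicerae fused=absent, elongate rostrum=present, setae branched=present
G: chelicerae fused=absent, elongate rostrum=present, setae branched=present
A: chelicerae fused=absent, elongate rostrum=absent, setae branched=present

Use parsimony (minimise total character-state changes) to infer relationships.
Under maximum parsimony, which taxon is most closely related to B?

G

Character polarity is set by the outgroup: the derived state is whichever differs from the outgroup's state, so for chelicerae fused the derived state is 'absent', and for the remaining characters it is 'present'.
Only A, B, and G show the derived state 'absent' for chelicerae fused, supporting them as a clade.
elongate rostrum: derived state 'present' in B and G only — synapomorphy for {B, G}.
setae branched (derived state 'present') is shared by all ingroup taxa — unites the whole ingroup.
Most parsimonious ingroup topology: (Y,((B,G),A)).
B and G form a cherry on this tree, so they are sister taxa.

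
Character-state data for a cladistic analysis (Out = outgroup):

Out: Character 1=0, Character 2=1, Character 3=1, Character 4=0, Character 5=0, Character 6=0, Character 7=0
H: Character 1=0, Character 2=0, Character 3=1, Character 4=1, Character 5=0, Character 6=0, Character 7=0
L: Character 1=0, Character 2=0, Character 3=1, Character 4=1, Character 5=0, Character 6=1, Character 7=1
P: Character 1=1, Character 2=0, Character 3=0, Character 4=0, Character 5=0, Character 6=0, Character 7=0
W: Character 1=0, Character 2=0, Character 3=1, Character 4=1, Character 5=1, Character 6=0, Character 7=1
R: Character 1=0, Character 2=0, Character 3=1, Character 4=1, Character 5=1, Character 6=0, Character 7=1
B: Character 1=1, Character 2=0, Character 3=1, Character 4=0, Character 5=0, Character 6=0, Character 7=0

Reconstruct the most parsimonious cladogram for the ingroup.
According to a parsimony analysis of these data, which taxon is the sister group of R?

W

Character polarity is set by the outgroup: the derived state is whichever differs from the outgroup's state, so for Character 2, Character 3 the derived state is '0', and for the remaining characters it is '1'.
Character 1 (derived state '1') is shared by B and P — a synapomorphy uniting that clade.
Character 2 (derived state '0') is shared by all ingroup taxa — unites the whole ingroup.
Character 3 (derived state '0') is unique to P (autapomorphy; uninformative for grouping).
Only H, L, R, and W show the derived state '1' for Character 4, supporting them as a clade.
Only R and W show the derived state '1' for Character 5, supporting them as a clade.
Character 6: derived state '1' in L only — an autapomorphy, so it tells us nothing about relationships among taxa.
Character 7: derived state '1' in L, R, and W only — synapomorphy for {L, R, W}.
Most parsimonious ingroup topology: ((H,(L,(W,R))),(P,B)).
R and W form a cherry on this tree, so they are sister taxa.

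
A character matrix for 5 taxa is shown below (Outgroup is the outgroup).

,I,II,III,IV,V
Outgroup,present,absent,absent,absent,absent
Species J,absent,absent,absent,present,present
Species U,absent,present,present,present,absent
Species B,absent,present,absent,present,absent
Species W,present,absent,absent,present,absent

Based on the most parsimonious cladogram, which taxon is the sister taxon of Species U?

Species B

Character polarity is set by the outgroup: the derived state is whichever differs from the outgroup's state, so for I the derived state is 'absent', and for the remaining characters it is 'present'.
I: derived state 'absent' in Species B, Species J, and Species U only — synapomorphy for {Species B, Species J, Species U}.
II (derived state 'present') is shared by Species B and Species U — a synapomorphy uniting that clade.
III: derived state 'present' in Species U only — an autapomorphy, so it tells us nothing about relationships among taxa.
All ingroup taxa share the derived state 'present' for IV; it defines the ingroup but does not resolve relationships within it.
V (derived state 'present') is unique to Species J (autapomorphy; uninformative for grouping).
Most parsimonious ingroup topology: ((Species J,(Species U,Species B)),Species W).
Species U and Species B form a cherry on this tree, so they are sister taxa.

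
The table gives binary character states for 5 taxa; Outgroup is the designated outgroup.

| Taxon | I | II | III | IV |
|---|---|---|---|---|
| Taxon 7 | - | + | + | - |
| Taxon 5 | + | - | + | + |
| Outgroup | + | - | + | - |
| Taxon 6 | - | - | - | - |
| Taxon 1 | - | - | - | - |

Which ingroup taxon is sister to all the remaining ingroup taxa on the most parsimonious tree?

Taxon 5

Character polarity is set by the outgroup: the derived state is whichever differs from the outgroup's state, so for I, III the derived state is '-', and for the remaining characters it is '+'.
Only Taxon 1, Taxon 6, and Taxon 7 show the derived state '-' for I, supporting them as a clade.
II: derived state '+' in Taxon 7 only — an autapomorphy, so it tells us nothing about relationships among taxa.
III: derived state '-' in Taxon 1 and Taxon 6 only — synapomorphy for {Taxon 1, Taxon 6}.
IV: derived state '+' in Taxon 5 only — an autapomorphy, so it tells us nothing about relationships among taxa.
Most parsimonious ingroup topology: (((Taxon 1,Taxon 6),Taxon 7),Taxon 5).
Taxon 5 is sister to the clade containing all other ingroup taxa, so it is the earliest-diverging (most basal) ingroup lineage.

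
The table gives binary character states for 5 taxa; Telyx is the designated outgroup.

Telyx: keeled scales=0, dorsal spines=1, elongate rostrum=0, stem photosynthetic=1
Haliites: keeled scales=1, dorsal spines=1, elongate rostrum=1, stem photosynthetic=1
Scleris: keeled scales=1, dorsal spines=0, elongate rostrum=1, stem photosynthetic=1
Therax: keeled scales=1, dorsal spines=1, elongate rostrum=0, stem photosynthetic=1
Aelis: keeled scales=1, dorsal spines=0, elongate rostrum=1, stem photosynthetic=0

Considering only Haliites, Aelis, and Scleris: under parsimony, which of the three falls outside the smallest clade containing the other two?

Character polarity is set by the outgroup: the derived state is whichever differs from the outgroup's state, so for dorsal spines, stem photosynthetic the derived state is '0', and for the remaining characters it is '1'.
All ingroup taxa share the derived state '1' for keeled scales; it defines the ingroup but does not resolve relationships within it.
dorsal spines: derived state '0' in Aelis and Scleris only — synapomorphy for {Aelis, Scleris}.
elongate rostrum (derived state '1') is shared by Aelis, Haliites, and Scleris — a synapomorphy uniting that clade.
stem photosynthetic: derived state '0' in Aelis only — an autapomorphy, so it tells us nothing about relationships among taxa.
Most parsimonious ingroup topology: ((Haliites,(Scleris,Aelis)),Therax).
Scleris and Aelis share a more recent common ancestor with each other than either does with Haliites, so Haliites is the least closely related of the three.

Haliites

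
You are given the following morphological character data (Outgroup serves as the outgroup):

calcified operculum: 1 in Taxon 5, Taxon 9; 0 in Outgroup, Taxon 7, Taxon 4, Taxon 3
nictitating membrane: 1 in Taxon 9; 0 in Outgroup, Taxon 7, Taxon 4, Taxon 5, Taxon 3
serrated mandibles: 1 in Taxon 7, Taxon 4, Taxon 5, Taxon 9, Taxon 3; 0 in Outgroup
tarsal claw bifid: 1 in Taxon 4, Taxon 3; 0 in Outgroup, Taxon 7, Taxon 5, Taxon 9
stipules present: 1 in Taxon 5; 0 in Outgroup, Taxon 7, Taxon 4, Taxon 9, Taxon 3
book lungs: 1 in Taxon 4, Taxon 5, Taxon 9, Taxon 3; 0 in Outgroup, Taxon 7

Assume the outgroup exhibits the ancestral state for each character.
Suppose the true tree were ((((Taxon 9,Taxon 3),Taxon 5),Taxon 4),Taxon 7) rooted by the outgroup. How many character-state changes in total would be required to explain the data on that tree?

Map each character onto ((((Taxon 9,Taxon 3),Taxon 5),Taxon 4),Taxon 7) (rooted by Outgroup) and count the minimum state changes it requires (Fitch parsimony):
calcified operculum: 2; nictitating membrane: 1; serrated mandibles: 1; tarsal claw bifid: 2; stipules present: 1; book lungs: 1.
Total tree length = 8.

8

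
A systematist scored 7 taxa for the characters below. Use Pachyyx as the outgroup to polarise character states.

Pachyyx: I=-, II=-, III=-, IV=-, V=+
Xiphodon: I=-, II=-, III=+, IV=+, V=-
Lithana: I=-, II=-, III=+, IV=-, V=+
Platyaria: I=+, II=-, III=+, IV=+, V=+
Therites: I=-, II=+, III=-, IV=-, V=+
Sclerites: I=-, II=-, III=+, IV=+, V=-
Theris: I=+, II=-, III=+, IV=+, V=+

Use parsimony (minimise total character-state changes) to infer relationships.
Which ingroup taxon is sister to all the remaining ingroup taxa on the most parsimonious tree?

Character polarity is set by the outgroup: the derived state is whichever differs from the outgroup's state, so for V the derived state is '-', and for the remaining characters it is '+'.
I: derived state '+' in Platyaria and Theris only — synapomorphy for {Platyaria, Theris}.
II: derived state '+' in Therites only — an autapomorphy, so it tells us nothing about relationships among taxa.
III: derived state '+' in Lithana, Platyaria, Sclerites, Theris, and Xiphodon only — synapomorphy for {Lithana, Platyaria, Sclerites, Theris, Xiphodon}.
IV: derived state '+' in Platyaria, Sclerites, Theris, and Xiphodon only — synapomorphy for {Platyaria, Sclerites, Theris, Xiphodon}.
Only Sclerites and Xiphodon show the derived state '-' for V, supporting them as a clade.
Most parsimonious ingroup topology: ((((Xiphodon,Sclerites),(Platyaria,Theris)),Lithana),Therites).
Therites is sister to the clade containing all other ingroup taxa, so it is the earliest-diverging (most basal) ingroup lineage.

Therites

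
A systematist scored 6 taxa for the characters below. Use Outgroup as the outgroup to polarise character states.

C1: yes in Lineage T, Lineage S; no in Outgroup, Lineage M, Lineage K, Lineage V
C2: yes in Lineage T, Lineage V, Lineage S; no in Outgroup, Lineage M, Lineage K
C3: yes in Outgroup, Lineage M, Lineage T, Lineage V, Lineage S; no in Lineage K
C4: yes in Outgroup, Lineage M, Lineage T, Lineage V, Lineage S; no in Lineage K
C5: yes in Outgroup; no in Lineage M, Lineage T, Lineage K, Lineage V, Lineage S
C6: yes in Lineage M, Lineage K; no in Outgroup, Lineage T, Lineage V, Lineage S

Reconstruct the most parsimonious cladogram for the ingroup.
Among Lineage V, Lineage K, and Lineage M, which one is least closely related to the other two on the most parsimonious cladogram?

Character polarity is set by the outgroup: the derived state is whichever differs from the outgroup's state, so for C3, C4, C5 the derived state is 'no', and for the remaining characters it is 'yes'.
C1 (derived state 'yes') is shared by Lineage S and Lineage T — a synapomorphy uniting that clade.
Only Lineage S, Lineage T, and Lineage V show the derived state 'yes' for C2, supporting them as a clade.
C3: derived state 'no' in Lineage K only — an autapomorphy, so it tells us nothing about relationships among taxa.
C4 (derived state 'no') is unique to Lineage K (autapomorphy; uninformative for grouping).
All ingroup taxa share the derived state 'no' for C5; it defines the ingroup but does not resolve relationships within it.
C6 (derived state 'yes') is shared by Lineage K and Lineage M — a synapomorphy uniting that clade.
Most parsimonious ingroup topology: ((Lineage V,(Lineage S,Lineage T)),(Lineage M,Lineage K)).
Lineage K and Lineage M share a more recent common ancestor with each other than either does with Lineage V, so Lineage V is the least closely related of the three.

Lineage V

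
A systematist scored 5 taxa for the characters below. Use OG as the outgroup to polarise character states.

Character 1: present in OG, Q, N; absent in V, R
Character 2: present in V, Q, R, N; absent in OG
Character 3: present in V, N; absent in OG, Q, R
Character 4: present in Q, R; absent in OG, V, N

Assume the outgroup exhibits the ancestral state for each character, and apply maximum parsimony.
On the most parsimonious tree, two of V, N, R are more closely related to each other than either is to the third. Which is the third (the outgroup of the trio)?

R

Character polarity is set by the outgroup: the derived state is whichever differs from the outgroup's state, so for Character 1 the derived state is 'absent', and for the remaining characters it is 'present'.
Character 1 groups R and V, which is incompatible with the clades supported by the remaining characters; treating it as convergent (homoplasy) costs fewer steps than any alternative tree.
All ingroup taxa share the derived state 'present' for Character 2; it defines the ingroup but does not resolve relationships within it.
Character 3 (derived state 'present') is shared by N and V — a synapomorphy uniting that clade.
Character 4 (derived state 'present') is shared by Q and R — a synapomorphy uniting that clade.
Most parsimonious ingroup topology: ((V,N),(Q,R)).
V and N share a more recent common ancestor with each other than either does with R, so R is the least closely related of the three.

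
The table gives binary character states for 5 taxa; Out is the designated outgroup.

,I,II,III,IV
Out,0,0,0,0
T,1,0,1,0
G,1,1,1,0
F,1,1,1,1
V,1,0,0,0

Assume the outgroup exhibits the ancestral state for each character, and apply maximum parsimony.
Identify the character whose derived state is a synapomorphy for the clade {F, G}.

II

The outgroup has state '0' for every character, so '1' is the derived state throughout.
I (derived state '1') is shared by all ingroup taxa — unites the whole ingroup.
II: derived state '1' in F and G only — synapomorphy for {F, G}.
Only F, G, and T show the derived state '1' for III, supporting them as a clade.
IV: derived state '1' in F only — an autapomorphy, so it tells us nothing about relationships among taxa.
Most parsimonious ingroup topology: ((T,(G,F)),V).
The clade {F, G} is supported by II: its derived state '1' occurs in exactly those taxa and in no other taxon (including the outgroup).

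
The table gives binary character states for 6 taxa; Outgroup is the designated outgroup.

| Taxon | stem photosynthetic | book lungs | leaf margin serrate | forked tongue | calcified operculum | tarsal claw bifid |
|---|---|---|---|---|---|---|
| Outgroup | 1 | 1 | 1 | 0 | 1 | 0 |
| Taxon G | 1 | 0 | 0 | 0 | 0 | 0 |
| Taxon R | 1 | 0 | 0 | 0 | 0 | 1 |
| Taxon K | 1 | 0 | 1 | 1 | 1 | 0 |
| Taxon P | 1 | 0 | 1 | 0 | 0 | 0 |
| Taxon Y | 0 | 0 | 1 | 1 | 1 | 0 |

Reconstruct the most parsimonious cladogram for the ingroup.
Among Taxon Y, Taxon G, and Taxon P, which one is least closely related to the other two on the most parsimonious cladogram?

Taxon Y

Character polarity is set by the outgroup: the derived state is whichever differs from the outgroup's state, so for stem photosynthetic, book lungs, leaf margin serrate, calcified operculum the derived state is '0', and for the remaining characters it is '1'.
stem photosynthetic: derived state '0' in Taxon Y only — an autapomorphy, so it tells us nothing about relationships among taxa.
book lungs (derived state '0') is shared by all ingroup taxa — unites the whole ingroup.
leaf margin serrate: derived state '0' in Taxon G and Taxon R only — synapomorphy for {Taxon G, Taxon R}.
forked tongue (derived state '1') is shared by Taxon K and Taxon Y — a synapomorphy uniting that clade.
calcified operculum (derived state '0') is shared by Taxon G, Taxon P, and Taxon R — a synapomorphy uniting that clade.
tarsal claw bifid (derived state '1') is unique to Taxon R (autapomorphy; uninformative for grouping).
Most parsimonious ingroup topology: (((Taxon G,Taxon R),Taxon P),(Taxon K,Taxon Y)).
Taxon P and Taxon G share a more recent common ancestor with each other than either does with Taxon Y, so Taxon Y is the least closely related of the three.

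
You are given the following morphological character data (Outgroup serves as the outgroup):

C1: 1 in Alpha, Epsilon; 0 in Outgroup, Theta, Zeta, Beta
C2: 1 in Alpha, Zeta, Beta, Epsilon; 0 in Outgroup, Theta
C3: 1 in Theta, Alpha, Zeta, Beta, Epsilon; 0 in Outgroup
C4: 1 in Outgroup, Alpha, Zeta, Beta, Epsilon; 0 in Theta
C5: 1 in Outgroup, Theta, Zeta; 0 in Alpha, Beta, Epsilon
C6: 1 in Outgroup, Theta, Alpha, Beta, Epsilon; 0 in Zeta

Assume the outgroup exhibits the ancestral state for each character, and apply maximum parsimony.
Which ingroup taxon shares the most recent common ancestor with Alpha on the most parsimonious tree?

Character polarity is set by the outgroup: the derived state is whichever differs from the outgroup's state, so for C4, C5, C6 the derived state is '0', and for the remaining characters it is '1'.
Only Alpha and Epsilon show the derived state '1' for C1, supporting them as a clade.
C2: derived state '1' in Alpha, Beta, Epsilon, and Zeta only — synapomorphy for {Alpha, Beta, Epsilon, Zeta}.
C3 (derived state '1') is shared by all ingroup taxa — unites the whole ingroup.
C4: derived state '0' in Theta only — an autapomorphy, so it tells us nothing about relationships among taxa.
C5 (derived state '0') is shared by Alpha, Beta, and Epsilon — a synapomorphy uniting that clade.
C6: derived state '0' in Zeta only — an autapomorphy, so it tells us nothing about relationships among taxa.
Most parsimonious ingroup topology: (Theta,(((Alpha,Epsilon),Beta),Zeta)).
Alpha and Epsilon form a cherry on this tree, so they are sister taxa.

Epsilon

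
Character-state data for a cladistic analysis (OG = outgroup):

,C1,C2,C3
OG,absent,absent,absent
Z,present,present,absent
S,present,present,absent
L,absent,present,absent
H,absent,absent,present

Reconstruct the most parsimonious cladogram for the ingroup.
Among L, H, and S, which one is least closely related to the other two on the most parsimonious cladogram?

H

The outgroup has state 'absent' for every character, so 'present' is the derived state throughout.
C1 (derived state 'present') is shared by S and Z — a synapomorphy uniting that clade.
C2 (derived state 'present') is shared by L, S, and Z — a synapomorphy uniting that clade.
C3: derived state 'present' in H only — an autapomorphy, so it tells us nothing about relationships among taxa.
Most parsimonious ingroup topology: (((Z,S),L),H).
L and S share a more recent common ancestor with each other than either does with H, so H is the least closely related of the three.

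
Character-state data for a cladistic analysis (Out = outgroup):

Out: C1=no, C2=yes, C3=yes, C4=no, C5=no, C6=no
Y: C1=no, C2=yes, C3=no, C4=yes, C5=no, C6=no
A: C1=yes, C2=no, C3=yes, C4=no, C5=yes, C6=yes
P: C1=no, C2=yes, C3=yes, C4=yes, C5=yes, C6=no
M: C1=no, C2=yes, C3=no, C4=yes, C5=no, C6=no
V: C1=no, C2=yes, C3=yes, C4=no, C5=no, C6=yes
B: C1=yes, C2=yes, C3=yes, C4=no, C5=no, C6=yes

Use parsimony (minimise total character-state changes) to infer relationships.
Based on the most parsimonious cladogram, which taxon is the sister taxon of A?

Character polarity is set by the outgroup: the derived state is whichever differs from the outgroup's state, so for C2, C3 the derived state is 'no', and for the remaining characters it is 'yes'.
Only A and B show the derived state 'yes' for C1, supporting them as a clade.
C2 (derived state 'no') is unique to A (autapomorphy; uninformative for grouping).
Only M and Y show the derived state 'no' for C3, supporting them as a clade.
Only M, P, and Y show the derived state 'yes' for C4, supporting them as a clade.
C5 groups A and P, which is incompatible with the clades supported by the remaining characters; treating it as convergent (homoplasy) costs fewer steps than any alternative tree.
C6: derived state 'yes' in A, B, and V only — synapomorphy for {A, B, V}.
Most parsimonious ingroup topology: (((Y,M),P),((A,B),V)).
A and B form a cherry on this tree, so they are sister taxa.

B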